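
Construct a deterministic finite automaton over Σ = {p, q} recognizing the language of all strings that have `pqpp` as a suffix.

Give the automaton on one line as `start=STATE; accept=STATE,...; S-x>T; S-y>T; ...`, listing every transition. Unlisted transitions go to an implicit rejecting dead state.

Let each state record the length of the longest suffix of the input read so far that is also a prefix of `pqpp`. s1 means the last symbol is `p`; s2 means the last 2 symbols are `pq`; s3 means the last 3 symbols are `pqp`; s4 means the last 4 symbols are `pqpp`. Accept only at s4, where the string currently ends in `pqpp`.
5 states suffice.
        p   q  
>  s0   s1  s0 
   s1   s1  s2 
   s2   s3  s0 
   s3   s4  s2 
 * s4   s1  s2 
(> = start, * = accepting)

start=s0; accept=s4; s0-p>s1; s0-q>s0; s1-p>s1; s1-q>s2; s2-p>s3; s2-q>s0; s3-p>s4; s3-q>s2; s4-p>s1; s4-q>s2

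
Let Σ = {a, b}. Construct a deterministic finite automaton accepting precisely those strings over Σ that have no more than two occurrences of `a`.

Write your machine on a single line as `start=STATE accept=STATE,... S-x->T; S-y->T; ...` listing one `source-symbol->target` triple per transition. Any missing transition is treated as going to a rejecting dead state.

start=q0; accept=q0,q1,q2; q0-a->q1; q0-b->q0; q1-a->q2; q1-b->q1; q2-a->q3; q2-b->q2; q3-a->q3; q3-b->q3

Only the number of `a`s matters, and only up to 3. Make a chain q0 → q1 → q2 → q3 advanced by each `a` (with q3 absorbing); every other symbol self-loops. The accepting set is {q0, q1, q2}.
4 states suffice.
        a   b  
>* q0   q1  q0 
 * q1   q2  q1 
 * q2   q3  q2 
   q3   q3  q3 
(> = start, * = accepting)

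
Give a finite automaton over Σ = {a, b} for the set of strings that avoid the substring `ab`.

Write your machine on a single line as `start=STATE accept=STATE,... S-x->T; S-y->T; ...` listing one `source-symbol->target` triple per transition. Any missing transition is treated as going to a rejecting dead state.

Track partial matches of the forbidden pattern `ab`. State s2 is a dead state reached once `ab` has occurred; every other state accepts. s0 means no part of `ab` is currently matched.
With 3 states:
        a   b  
>* s0   s1  s0 
 * s1   s1  s2 
   s2   s2  s2 
(> = start, * = accepting)

start=s0; accept=s0,s1; s0-a->s1; s0-b->s0; s1-a->s1; s1-b->s2; s2-a->s2; s2-b->s2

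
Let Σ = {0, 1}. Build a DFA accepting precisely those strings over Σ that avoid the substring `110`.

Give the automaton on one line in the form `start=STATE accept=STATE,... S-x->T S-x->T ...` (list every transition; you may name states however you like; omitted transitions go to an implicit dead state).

start=s0 accept=s0,s1,s2 s0-0->s0 s0-1->s1 s1-0->s0 s1-1->s2 s2-0->s3 s2-1->s2 s3-0->s3 s3-1->s3

This is the complement of 'contains `110`'. Use the same substring-matching states — s0 through s3 holding how much of `110` has just been matched — but flip the accepting set: everything except the trap s3 accepts.
A 4-state machine:
        0   1  
>* s0   s0  s1 
 * s1   s0  s2 
 * s2   s3  s2 
   s3   s3  s3 
(> = start, * = accepting)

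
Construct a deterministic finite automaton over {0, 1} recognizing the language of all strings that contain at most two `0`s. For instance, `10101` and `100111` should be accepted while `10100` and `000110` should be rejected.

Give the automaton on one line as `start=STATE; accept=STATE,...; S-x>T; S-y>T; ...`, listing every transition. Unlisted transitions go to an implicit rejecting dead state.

start=s0; accept=s0,s1,s2; s0-0>s1; s0-1>s0; s1-0>s2; s1-1>s1; s2-0>s3; s2-1>s2; s3-0>s3; s3-1>s3

Count `0`s, saturating at 3: states s0 through s2 mean 0 through 2 `0`s seen; s3 means more than 2. Each `0` increments (capped at s3); other symbols loop. Accept from {s0, s1, s2}.
With 4 states:
        0   1  
>* s0   s1  s0 
 * s1   s2  s1 
 * s2   s3  s2 
   s3   s3  s3 
(> = start, * = accepting)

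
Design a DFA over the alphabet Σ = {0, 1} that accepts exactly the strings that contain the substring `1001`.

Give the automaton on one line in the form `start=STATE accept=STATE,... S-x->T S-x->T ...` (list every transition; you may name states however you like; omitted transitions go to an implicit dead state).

States s0..s3 record the length of the longest prefix of `1001` that matches the current input suffix. Reaching s4 means `1001` has been seen, and we stay there forever. Accept from s4.
With 5 states:
        0   1  
>  s0   s0  s1 
   s1   s2  s1 
   s2   s3  s1 
   s3   s0  s4 
 * s4   s4  s4 
(> = start, * = accepting)

start=s0 accept=s4 s0-0->s0 s0-1->s1 s1-0->s2 s1-1->s1 s2-0->s3 s2-1->s1 s3-0->s0 s3-1->s4 s4-0->s4 s4-1->s4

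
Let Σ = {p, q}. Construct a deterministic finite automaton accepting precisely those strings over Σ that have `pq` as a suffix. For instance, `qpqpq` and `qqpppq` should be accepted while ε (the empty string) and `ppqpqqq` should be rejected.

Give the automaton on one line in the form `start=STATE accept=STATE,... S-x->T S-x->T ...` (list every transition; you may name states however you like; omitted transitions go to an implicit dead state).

Remember how much of `pq` the current input suffix matches. State A means no match yet; B means the last symbol is `p`; C means the last 2 symbols are `pq`. Only C accepts. On a mismatch, fall back to the longest proper suffix that is still a prefix of `pq`.
With 3 states:
       p  q 
>  A   B  A 
   B   B  C 
 * C   B  A 
(> = start, * = accepting)

start=A accept=C A-p->B A-q->A B-p->B B-q->C C-p->B C-q->A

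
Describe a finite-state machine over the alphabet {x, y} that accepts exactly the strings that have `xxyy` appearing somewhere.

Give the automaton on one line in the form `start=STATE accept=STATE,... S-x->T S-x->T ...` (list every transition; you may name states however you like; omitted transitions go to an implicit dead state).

States A..D record the length of the longest prefix of `xxyy` that matches the current input suffix. Reaching E means `xxyy` has been seen, and we stay there forever. Accept from E.
5 states suffice.
       x  y 
>  A   B  A 
   B   C  A 
   C   C  D 
   D   B  E 
 * E   E  E 
(> = start, * = accepting)

start=A accept=E A-x->B A-y->A B-x->C B-y->A C-x->C C-y->D D-x->B D-y->E E-x->E E-y->E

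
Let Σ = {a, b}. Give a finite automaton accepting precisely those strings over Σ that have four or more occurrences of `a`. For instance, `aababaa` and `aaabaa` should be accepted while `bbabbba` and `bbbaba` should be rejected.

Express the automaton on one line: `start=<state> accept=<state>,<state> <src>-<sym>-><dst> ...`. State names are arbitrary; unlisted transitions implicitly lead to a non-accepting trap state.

Count `a`s, saturating at 5: states S0 through S4 mean 0 through 4 `a`s seen; S5 means more than 4. Each `a` increments (capped at S5); other symbols loop. Accept from {S4, S5}.
6 states suffice.
        a   b  
>  S0   S1  S0 
   S1   S2  S1 
   S2   S3  S2 
   S3   S4  S3 
 * S4   S5  S4 
 * S5   S5  S5 
(> = start, * = accepting)

start=S0 accept=S4,S5 S0-a->S1 S0-b->S0 S1-a->S2 S1-b->S1 S2-a->S3 S2-b->S2 S3-a->S4 S3-b->S3 S4-a->S5 S4-b->S4 S5-a->S5 S5-b->S5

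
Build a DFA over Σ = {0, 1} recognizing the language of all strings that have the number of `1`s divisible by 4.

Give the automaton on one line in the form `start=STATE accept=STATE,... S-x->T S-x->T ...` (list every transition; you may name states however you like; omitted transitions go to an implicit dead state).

The only thing that matters is how many `1`s have appeared, reduced mod 4. Use one state per residue: A for 0, …, D for 3. Reading `1` moves to the next residue; anything else stays put. A is accepting.
4 states suffice.
       0  1 
>* A   A  B 
   B   B  C 
   C   C  D 
   D   D  A 
(> = start, * = accepting)

start=A accept=A A-0->A A-1->B B-0->B B-1->C C-0->C C-1->D D-0->D D-1->A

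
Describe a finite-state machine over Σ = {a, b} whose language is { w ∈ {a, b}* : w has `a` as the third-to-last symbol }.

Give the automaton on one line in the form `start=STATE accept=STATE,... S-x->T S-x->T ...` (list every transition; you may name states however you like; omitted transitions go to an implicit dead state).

start=S0 accept=S7,S8,S9,S10 S0-a->S1 S0-b->S2 S1-a->S3 S1-b->S4 S2-a->S5 S2-b->S6 S3-a->S7 S3-b->S8 S4-a->S9 S4-b->S10 S5-a->S11 S5-b->S12 S6-a->S13 S6-b->S14 S7-a->S7 S7-b->S8 S8-a->S9 S8-b->S10 S9-a->S11 S9-b->S12 S10-a->S13 S10-b->S14 S11-a->S7 S11-b->S8 S12-a->S9 S12-b->S10 S13-a->S11 S13-b->S12 S14-a->S13 S14-b->S14

A DFA must remember the last 3 symbols (since which symbol is third-to-last isn't known until the input ends). Use one state per possible window of the last ≤3 symbols; accept from those whose window starts with `a`.
With 15 states:
          a    b  
>  S0     S1   S2 
   S1     S3   S4 
   S2     S5   S6 
   S3     S7   S8 
   S4     S9  S10 
   S5    S11  S12 
   S6    S13  S14 
 * S7     S7   S8 
 * S8     S9  S10 
 * S9    S11  S12 
 * S10   S13  S14 
   S11    S7   S8 
   S12    S9  S10 
   S13   S11  S12 
   S14   S13  S14 
(> = start, * = accepting)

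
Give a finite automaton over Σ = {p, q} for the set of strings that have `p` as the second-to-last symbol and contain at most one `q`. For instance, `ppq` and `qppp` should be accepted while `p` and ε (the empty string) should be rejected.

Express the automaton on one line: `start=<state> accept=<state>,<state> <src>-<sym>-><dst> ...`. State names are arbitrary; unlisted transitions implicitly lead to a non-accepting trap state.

start=S0 accept=S3,S4,S7 S0-p->S1 S0-q->S2 S1-p->S3 S1-q->S4 S2-p->S5 S2-q->S6 S3-p->S3 S3-q->S4 S4-p->S5 S4-q->S6 S5-p->S7 S5-q->S8 S6-p->S9 S6-q->S6 S7-p->S7 S7-q->S8 S8-p->S9 S8-q->S6 S9-p->S10 S9-q->S8 S10-p->S10 S10-q->S8

Handle the two conditions separately and then intersect. The first has 7 states tracking the last 2 symbols read; the second has 3 states tracking the count of `q`s, saturating at 2. A product state is a pair (one from each), accepting exactly when both do.
11 states suffice.
          p    q  
>  S0     S1   S2 
   S1     S3   S4 
   S2     S5   S6 
 * S3     S3   S4 
 * S4     S5   S6 
   S5     S7   S8 
   S6     S9   S6 
 * S7     S7   S8 
   S8     S9   S6 
   S9    S10   S8 
   S10   S10   S8 
(> = start, * = accepting)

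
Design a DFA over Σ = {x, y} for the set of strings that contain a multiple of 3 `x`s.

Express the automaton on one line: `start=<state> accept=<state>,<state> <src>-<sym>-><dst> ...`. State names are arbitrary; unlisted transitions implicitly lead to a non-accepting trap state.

Keep the running count of `x`s modulo 3: each `x` advances along the cycle q0 → q1 → q2 → q0 while other symbols loop. Accept at q0.
        x   y  
>* q0   q1  q0 
   q1   q2  q1 
   q2   q0  q2 
(> = start, * = accepting)

start=q0 accept=q0 q0-x->q1 q0-y->q0 q1-x->q2 q1-y->q1 q2-x->q0 q2-y->q2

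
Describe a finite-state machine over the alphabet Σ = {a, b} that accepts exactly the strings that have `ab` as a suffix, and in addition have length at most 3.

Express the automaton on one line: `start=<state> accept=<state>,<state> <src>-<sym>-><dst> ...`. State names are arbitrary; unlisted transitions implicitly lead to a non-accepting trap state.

start=S0 accept=S4 S0-a->S1 S0-b->S2 S1-a->S3 S1-b->S4 S2-a->S3 S2-b->S5 S3-a->S5 S3-b->S4 S4-a->S5 S4-b->S5 S5-a->S5 S5-b->S5

Run two small machines in parallel and take their product. One (3 states) tracks how much of the suffix `ab` has currently been matched; the other (5 states) tracks the input length, saturating at 4. Each combined state is a pair, one component from each; accept when both components accept. Equivalent product states are then merged.
        a   b  
>  S0   S1  S2 
   S1   S3  S4 
   S2   S3  S5 
   S3   S5  S4 
 * S4   S5  S5 
   S5   S5  S5 
(> = start, * = accepting)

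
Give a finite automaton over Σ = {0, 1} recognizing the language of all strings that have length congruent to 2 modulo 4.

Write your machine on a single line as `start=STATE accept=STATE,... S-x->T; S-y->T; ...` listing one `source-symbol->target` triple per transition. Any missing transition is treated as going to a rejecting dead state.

start=S0; accept=S2; S0-0->S1; S0-1->S1; S1-0->S2; S1-1->S2; S2-0->S3; S2-1->S3; S3-0->S0; S3-1->S0

Count input length modulo 4: every symbol advances one step around the cycle S0 → S1 → S2 → S3 → S0. Accept at S2.
        0   1  
>  S0   S1  S1 
   S1   S2  S2 
 * S2   S3  S3 
   S3   S0  S0 
(> = start, * = accepting)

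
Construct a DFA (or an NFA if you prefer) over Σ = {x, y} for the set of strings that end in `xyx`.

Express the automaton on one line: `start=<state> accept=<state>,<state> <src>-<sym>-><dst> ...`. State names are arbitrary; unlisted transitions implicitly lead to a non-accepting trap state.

Remember how much of `xyx` the current input suffix matches. State A means no match yet; B means the last symbol is `x`; C means the last 2 symbols are `xy`; D means the last 3 symbols are `xyx`. Only D accepts. On a mismatch, fall back to the longest proper suffix that is still a prefix of `xyx`.
With 4 states:
       x  y 
>  A   B  A 
   B   B  C 
   C   D  A 
 * D   B  C 
(> = start, * = accepting)

start=A accept=D A-x->B A-y->A B-x->B B-y->C C-x->D C-y->A D-x->B D-y->C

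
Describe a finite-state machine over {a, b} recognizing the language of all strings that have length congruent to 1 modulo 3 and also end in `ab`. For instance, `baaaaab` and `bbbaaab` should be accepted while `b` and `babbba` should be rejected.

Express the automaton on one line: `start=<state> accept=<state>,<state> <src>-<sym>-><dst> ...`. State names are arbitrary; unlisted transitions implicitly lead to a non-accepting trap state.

start=q0 accept=q4 q0-a->q1 q0-b->q1 q1-a->q2 q1-b->q2 q2-a->q3 q2-b->q0 q3-a->q1 q3-b->q4 q4-a->q2 q4-b->q2

Run two small machines in parallel and take their product. One (3 states) tracks the input length modulo 3; the other (3 states) tracks how much of the suffix `ab` has currently been matched. Each combined state is a pair, one component from each; accept when both components accept. Equivalent product states are then merged.
        a   b  
>  q0   q1  q1 
   q1   q2  q2 
   q2   q3  q0 
   q3   q1  q4 
 * q4   q2  q2 
(> = start, * = accepting)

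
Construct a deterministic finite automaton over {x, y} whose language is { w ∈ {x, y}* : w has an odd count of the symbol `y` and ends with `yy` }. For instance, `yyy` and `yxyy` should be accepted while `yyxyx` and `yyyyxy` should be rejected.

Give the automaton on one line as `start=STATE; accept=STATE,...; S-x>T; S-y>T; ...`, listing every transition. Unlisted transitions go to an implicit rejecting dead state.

Handle the two conditions separately and then intersect. The first has 2 states tracking the count of `y`s modulo 2; the second has 3 states tracking how much of the suffix `yy` has currently been matched. A product state is a pair (one from each), accepting exactly when both do.
6 states suffice.
        x   y  
>  S0   S0  S1 
   S1   S2  S3 
   S2   S2  S4 
   S3   S0  S5 
   S4   S0  S5 
 * S5   S2  S3 
(> = start, * = accepting)

start=S0; accept=S5; S0-x>S0; S0-y>S1; S1-x>S2; S1-y>S3; S2-x>S2; S2-y>S4; S3-x>S0; S3-y>S5; S4-x>S0; S4-y>S5; S5-x>S2; S5-y>S3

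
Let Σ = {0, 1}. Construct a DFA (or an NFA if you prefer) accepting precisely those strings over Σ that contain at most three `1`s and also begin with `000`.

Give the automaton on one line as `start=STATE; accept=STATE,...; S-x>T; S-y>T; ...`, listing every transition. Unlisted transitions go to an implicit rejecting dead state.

start=q0; accept=q4,q5,q6,q7; q0-0>q1; q0-1>q2; q1-0>q3; q1-1>q2; q2-0>q2; q2-1>q2; q3-0>q4; q3-1>q2; q4-0>q4; q4-1>q5; q5-0>q5; q5-1>q6; q6-0>q6; q6-1>q7; q7-0>q7; q7-1>q2

Handle the two conditions separately and then intersect. One (5 states) tracks the count of `1`s, saturating at 4; the other (5 states) tracks whether the input so far still matches the prefix `000`. Each combined state is a pair, one component from each; accept when both components accept. After merging equivalent states the machine shrinks.
8 states suffice.
        0   1  
>  q0   q1  q2 
   q1   q3  q2 
   q2   q2  q2 
   q3   q4  q2 
 * q4   q4  q5 
 * q5   q5  q6 
 * q6   q6  q7 
 * q7   q7  q2 
(> = start, * = accepting)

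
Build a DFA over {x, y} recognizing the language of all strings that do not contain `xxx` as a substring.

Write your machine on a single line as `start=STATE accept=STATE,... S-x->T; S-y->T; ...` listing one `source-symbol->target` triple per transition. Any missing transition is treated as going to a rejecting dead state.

start=A; accept=A,B,C; A-x->B; A-y->A; B-x->C; B-y->A; C-x->D; C-y->A; D-x->D; D-y->D

This is the complement of 'contains `xxx`'. Use the same substring-matching states — A through D holding how much of `xxx` has just been matched — but flip the accepting set: everything except the trap D accepts.
With 4 states:
       x  y 
>* A   B  A 
 * B   C  A 
 * C   D  A 
   D   D  D 
(> = start, * = accepting)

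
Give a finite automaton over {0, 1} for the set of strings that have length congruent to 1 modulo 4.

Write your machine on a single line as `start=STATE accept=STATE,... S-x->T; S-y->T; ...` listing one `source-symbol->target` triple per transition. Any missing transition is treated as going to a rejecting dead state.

start=q0; accept=q1; q0-0->q1; q0-1->q1; q1-0->q2; q1-1->q2; q2-0->q3; q2-1->q3; q3-0->q0; q3-1->q0

Only the length mod 4 matters, so use a 4-cycle: from any state, every input symbol moves to the next state, wrapping q3 back to q0. Mark q1 accepting.
With 4 states:
        0   1  
>  q0   q1  q1 
 * q1   q2  q2 
   q2   q3  q3 
   q3   q0  q0 
(> = start, * = accepting)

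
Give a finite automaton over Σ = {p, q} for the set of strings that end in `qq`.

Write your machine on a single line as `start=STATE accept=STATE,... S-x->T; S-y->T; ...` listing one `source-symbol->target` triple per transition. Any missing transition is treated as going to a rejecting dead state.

start=S0; accept=S2; S0-p->S0; S0-q->S1; S1-p->S0; S1-q->S2; S2-p->S0; S2-q->S2

Remember how much of `qq` the current input suffix matches. State S0 means no match yet; S1 means the last symbol is `q`; S2 means the last 2 symbols are `qq`. Only S2 accepts. On a mismatch, fall back to the longest proper suffix that is still a prefix of `qq`.
With 3 states:
        p   q  
>  S0   S0  S1 
   S1   S0  S2 
 * S2   S0  S2 
(> = start, * = accepting)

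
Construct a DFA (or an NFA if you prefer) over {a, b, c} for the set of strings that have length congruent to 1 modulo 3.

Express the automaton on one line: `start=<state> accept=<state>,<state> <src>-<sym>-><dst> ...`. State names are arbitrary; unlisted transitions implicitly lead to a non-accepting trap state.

start=q0 accept=q1 q0-a->q1 q0-b->q1 q0-c->q1 q1-a->q2 q1-b->q2 q1-c->q2 q2-a->q0 q2-b->q0 q2-c->q0

Only the length mod 3 matters, so use a 3-cycle: from any state, every input symbol moves to the next state, wrapping q2 back to q0. Mark q1 accepting.
3 states suffice.
        a   b   c  
>  q0   q1  q1  q1 
 * q1   q2  q2  q2 
   q2   q0  q0  q0 
(> = start, * = accepting)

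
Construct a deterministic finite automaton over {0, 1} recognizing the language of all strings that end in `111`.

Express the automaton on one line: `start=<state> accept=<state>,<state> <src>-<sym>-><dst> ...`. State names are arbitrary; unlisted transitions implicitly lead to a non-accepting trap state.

start=A accept=D A-0->A A-1->B B-0->A B-1->C C-0->A C-1->D D-0->A D-1->D

Remember how much of `111` the current input suffix matches. State A means no match yet; B means the last symbol is `1`; C means the last 2 symbols are `11`; D means the last 3 symbols are `111`. Only D accepts. On a mismatch, fall back to the longest proper suffix that is still a prefix of `111`.
With 4 states:
       0  1 
>  A   A  B 
   B   A  C 
   C   A  D 
 * D   A  D 
(> = start, * = accepting)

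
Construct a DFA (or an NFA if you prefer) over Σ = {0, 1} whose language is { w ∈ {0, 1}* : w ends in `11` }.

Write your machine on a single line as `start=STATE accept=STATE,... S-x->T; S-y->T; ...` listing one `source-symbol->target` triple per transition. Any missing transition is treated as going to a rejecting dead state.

start=q0; accept=q2; q0-0->q0; q0-1->q1; q1-0->q0; q1-1->q2; q2-0->q0; q2-1->q2

Let each state record the length of the longest suffix of the input read so far that is also a prefix of `11`. q1 means the last symbol is `1`; q2 means the last 2 symbols are `11`. Accept only at q2, where the string currently ends in `11`.
With 3 states:
        0   1  
>  q0   q0  q1 
   q1   q0  q2 
 * q2   q0  q2 
(> = start, * = accepting)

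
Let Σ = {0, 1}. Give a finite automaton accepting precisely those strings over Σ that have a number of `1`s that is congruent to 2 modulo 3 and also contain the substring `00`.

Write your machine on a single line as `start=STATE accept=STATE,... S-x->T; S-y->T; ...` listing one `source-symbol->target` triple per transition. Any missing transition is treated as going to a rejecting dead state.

Build one automaton per condition and run them in lockstep. One (3 states) tracks the count of `1`s modulo 3; the other (3 states) tracks whether and how much of `00` has been seen. Each combined state is a pair, one component from each; accept when both components accept.
A 9-state machine:
        0   1  
>  q0   q1  q2 
   q1   q3  q2 
   q2   q4  q5 
   q3   q3  q6 
   q4   q6  q5 
   q5   q7  q0 
   q6   q6  q8 
   q7   q8  q0 
 * q8   q8  q3 
(> = start, * = accepting)

start=q0; accept=q8; q0-0->q1; q0-1->q2; q1-0->q3; q1-1->q2; q2-0->q4; q2-1->q5; q3-0->q3; q3-1->q6; q4-0->q6; q4-1->q5; q5-0->q7; q5-1->q0; q6-0->q6; q6-1->q8; q7-0->q8; q7-1->q0; q8-0->q8; q8-1->q3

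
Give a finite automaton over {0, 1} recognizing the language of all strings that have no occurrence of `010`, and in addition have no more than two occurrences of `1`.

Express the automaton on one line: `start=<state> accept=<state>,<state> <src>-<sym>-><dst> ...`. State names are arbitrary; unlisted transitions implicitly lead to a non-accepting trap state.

Run two small machines in parallel and take their product. The first has 4 states tracking partial matches of the forbidden pattern `010`; the second has 4 states tracking the count of `1`s, saturating at 3. A product state is a pair (one from each), accepting exactly when both do. Equivalent product states are then merged.
       0  1 
>* A   B  C 
 * B   B  D 
 * C   E  F 
 * D   G  F 
 * E   E  H 
 * F   F  G 
   G   G  G 
 * H   G  G 
(> = start, * = accepting)

start=A accept=A,B,C,D,E,F,H A-0->B A-1->C B-0->B B-1->D C-0->E C-1->F D-0->G D-1->F E-0->E E-1->H F-0->F F-1->G G-0->G G-1->G H-0->G H-1->G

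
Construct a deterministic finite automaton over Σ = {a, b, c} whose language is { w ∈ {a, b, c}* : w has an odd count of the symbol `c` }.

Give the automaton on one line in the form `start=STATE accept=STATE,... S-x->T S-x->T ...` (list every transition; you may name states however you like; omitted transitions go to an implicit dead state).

The only thing that matters is how many `c`s have appeared, reduced mod 2. Use one state per residue: q0 for 0, …, q1 for 1. Reading `c` moves to the next residue; anything else stays put. q1 is accepting.
A 2-state machine:
        a   b   c  
>  q0   q0  q0  q1 
 * q1   q1  q1  q0 
(> = start, * = accepting)

start=q0 accept=q1 q0-a->q0 q0-b->q0 q0-c->q1 q1-a->q1 q1-b->q1 q1-c->q0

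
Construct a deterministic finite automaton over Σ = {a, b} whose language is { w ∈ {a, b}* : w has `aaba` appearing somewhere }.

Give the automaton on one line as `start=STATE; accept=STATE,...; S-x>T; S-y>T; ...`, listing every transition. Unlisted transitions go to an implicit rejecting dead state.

States S0..S3 record the length of the longest prefix of `aaba` that matches the current input suffix. Reaching S4 means `aaba` has been seen, and we stay there forever. Accept from S4.
5 states suffice.
        a   b  
>  S0   S1  S0 
   S1   S2  S0 
   S2   S2  S3 
   S3   S4  S0 
 * S4   S4  S4 
(> = start, * = accepting)

start=S0; accept=S4; S0-a>S1; S0-b>S0; S1-a>S2; S1-b>S0; S2-a>S2; S2-b>S3; S3-a>S4; S3-b>S0; S4-a>S4; S4-b>S4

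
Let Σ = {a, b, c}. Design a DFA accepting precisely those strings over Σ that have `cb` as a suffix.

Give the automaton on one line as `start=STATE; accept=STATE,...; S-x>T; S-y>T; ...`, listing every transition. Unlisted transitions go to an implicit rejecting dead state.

start=s0; accept=s2; s0-a>s0; s0-b>s0; s0-c>s1; s1-a>s0; s1-b>s2; s1-c>s1; s2-a>s0; s2-b>s0; s2-c>s1

Remember how much of `cb` the current input suffix matches. State s0 means no match yet; s1 means the last symbol is `c`; s2 means the last 2 symbols are `cb`. Only s2 accepts. On a mismatch, fall back to the longest proper suffix that is still a prefix of `cb`.
3 states suffice.
        a   b   c  
>  s0   s0  s0  s1 
   s1   s0  s2  s1 
 * s2   s0  s0  s1 
(> = start, * = accepting)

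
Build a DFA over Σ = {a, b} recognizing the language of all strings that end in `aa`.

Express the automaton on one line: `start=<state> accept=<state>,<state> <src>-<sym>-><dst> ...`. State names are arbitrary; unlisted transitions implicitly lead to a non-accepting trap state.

start=S0 accept=S2 S0-a->S1 S0-b->S0 S1-a->S2 S1-b->S0 S2-a->S2 S2-b->S0

Let each state record the length of the longest suffix of the input read so far that is also a prefix of `aa`. S1 means the last symbol is `a`; S2 means the last 2 symbols are `aa`. Accept only at S2, where the string currently ends in `aa`.
With 3 states:
        a   b  
>  S0   S1  S0 
   S1   S2  S0 
 * S2   S2  S0 
(> = start, * = accepting)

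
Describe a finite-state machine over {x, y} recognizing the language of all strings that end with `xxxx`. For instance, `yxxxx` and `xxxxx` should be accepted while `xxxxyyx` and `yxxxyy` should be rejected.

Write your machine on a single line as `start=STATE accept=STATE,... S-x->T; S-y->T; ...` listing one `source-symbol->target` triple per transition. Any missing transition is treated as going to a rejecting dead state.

Let each state record the length of the longest suffix of the input read so far that is also a prefix of `xxxx`. s1 means the last symbol is `x`; s2 means the last 2 symbols are `xx`; s3 means the last 3 symbols are `xxx`; s4 means the last 4 symbols are `xxxx`. Accept only at s4, where the string currently ends in `xxxx`.
A 5-state machine:
        x   y  
>  s0   s1  s0 
   s1   s2  s0 
   s2   s3  s0 
   s3   s4  s0 
 * s4   s4  s0 
(> = start, * = accepting)

start=s0; accept=s4; s0-x->s1; s0-y->s0; s1-x->s2; s1-y->s0; s2-x->s3; s2-y->s0; s3-x->s4; s3-y->s0; s4-x->s4; s4-y->s0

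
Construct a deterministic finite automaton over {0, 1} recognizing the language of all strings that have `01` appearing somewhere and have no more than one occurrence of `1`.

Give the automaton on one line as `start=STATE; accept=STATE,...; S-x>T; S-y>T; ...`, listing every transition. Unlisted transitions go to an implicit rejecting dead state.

start=q0; accept=q3; q0-0>q1; q0-1>q2; q1-0>q1; q1-1>q3; q2-0>q4; q2-1>q5; q3-0>q3; q3-1>q6; q4-0>q4; q4-1>q6; q5-0>q7; q5-1>q5; q6-0>q6; q6-1>q6; q7-0>q7; q7-1>q6

Run two small machines in parallel and take their product. The first has 3 states tracking whether and how much of `01` has been seen; the second has 3 states tracking the count of `1`s, saturating at 2. A product state is a pair (one from each), accepting exactly when both do.
8 states suffice.
        0   1  
>  q0   q1  q2 
   q1   q1  q3 
   q2   q4  q5 
 * q3   q3  q6 
   q4   q4  q6 
   q5   q7  q5 
   q6   q6  q6 
   q7   q7  q6 
(> = start, * = accepting)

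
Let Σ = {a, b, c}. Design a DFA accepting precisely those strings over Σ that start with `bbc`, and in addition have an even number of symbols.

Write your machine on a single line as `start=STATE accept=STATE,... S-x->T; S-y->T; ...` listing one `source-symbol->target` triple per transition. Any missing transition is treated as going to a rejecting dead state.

Build one automaton per condition and run them in lockstep. The first has 5 states tracking whether the input so far still matches the prefix `bbc`; the second has 2 states tracking the input length modulo 2. A product state is a pair (one from each), accepting exactly when both do. Minimizing collapses redundant product states.
With 6 states:
        a   b   c  
>  q0   q1  q2  q1 
   q1   q1  q1  q1 
   q2   q1  q3  q1 
   q3   q1  q1  q4 
   q4   q5  q5  q5 
 * q5   q4  q4  q4 
(> = start, * = accepting)

start=q0; accept=q5; q0-a->q1; q0-b->q2; q0-c->q1; q1-a->q1; q1-b->q1; q1-c->q1; q2-a->q1; q2-b->q3; q2-c->q1; q3-a->q1; q3-b->q1; q3-c->q4; q4-a->q5; q4-b->q5; q4-c->q5; q5-a->q4; q5-b->q4; q5-c->q4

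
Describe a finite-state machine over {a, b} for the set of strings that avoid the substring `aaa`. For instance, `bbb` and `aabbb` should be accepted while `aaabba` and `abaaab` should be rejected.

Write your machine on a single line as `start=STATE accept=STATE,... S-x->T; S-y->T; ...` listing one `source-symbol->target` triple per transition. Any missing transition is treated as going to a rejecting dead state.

This is the complement of 'contains `aaa`'. Use the same substring-matching states — q0 through q3 holding how much of `aaa` has just been matched — but flip the accepting set: everything except the trap q3 accepts.
        a   b  
>* q0   q1  q0 
 * q1   q2  q0 
 * q2   q3  q0 
   q3   q3  q3 
(> = start, * = accepting)

start=q0; accept=q0,q1,q2; q0-a->q1; q0-b->q0; q1-a->q2; q1-b->q0; q2-a->q3; q2-b->q0; q3-a->q3; q3-b->q3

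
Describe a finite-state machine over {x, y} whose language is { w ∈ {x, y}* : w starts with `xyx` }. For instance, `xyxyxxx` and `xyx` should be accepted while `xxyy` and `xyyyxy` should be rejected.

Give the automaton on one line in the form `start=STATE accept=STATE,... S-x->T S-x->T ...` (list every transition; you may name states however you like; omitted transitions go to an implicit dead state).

start=q0 accept=q3 q0-x->q1 q0-y->q4 q1-x->q4 q1-y->q2 q2-x->q3 q2-y->q4 q3-x->q3 q3-y->q3 q4-x->q4 q4-y->q4

Check the first 3 symbols one by one: q0 through q2 record how many have matched `xyx` so far; any wrong symbol goes to the dead state q4. After all 3 match we enter the accepting sink q3.
        x   y  
>  q0   q1  q4 
   q1   q4  q2 
   q2   q3  q4 
 * q3   q3  q3 
   q4   q4  q4 
(> = start, * = accepting)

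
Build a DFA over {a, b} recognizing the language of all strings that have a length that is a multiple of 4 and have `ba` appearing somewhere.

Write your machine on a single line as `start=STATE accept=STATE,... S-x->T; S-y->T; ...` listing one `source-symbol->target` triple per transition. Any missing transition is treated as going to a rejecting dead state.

start=q0; accept=q10; q0-a->q1; q0-b->q2; q1-a->q3; q1-b->q4; q2-a->q5; q2-b->q4; q3-a->q6; q3-b->q7; q4-a->q8; q4-b->q7; q5-a->q8; q5-b->q8; q6-a->q0; q6-b->q9; q7-a->q10; q7-b->q9; q8-a->q10; q8-b->q10; q9-a->q11; q9-b->q2; q10-a->q11; q10-b->q11; q11-a->q5; q11-b->q5

Run two small machines in parallel and take their product. The first has 4 states tracking the input length modulo 4; the second has 3 states tracking whether and how much of `ba` has been seen. A product state is a pair (one from each), accepting exactly when both do.
12 states suffice.
          a    b  
>  q0     q1   q2 
   q1     q3   q4 
   q2     q5   q4 
   q3     q6   q7 
   q4     q8   q7 
   q5     q8   q8 
   q6     q0   q9 
   q7    q10   q9 
   q8    q10  q10 
   q9    q11   q2 
 * q10   q11  q11 
   q11    q5   q5 
(> = start, * = accepting)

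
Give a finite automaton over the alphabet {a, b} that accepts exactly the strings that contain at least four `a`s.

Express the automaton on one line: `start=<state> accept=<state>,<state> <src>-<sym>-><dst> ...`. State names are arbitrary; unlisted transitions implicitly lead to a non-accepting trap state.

start=q0 accept=q4,q5 q0-a->q1 q0-b->q0 q1-a->q2 q1-b->q1 q2-a->q3 q2-b->q2 q3-a->q4 q3-b->q3 q4-a->q5 q4-b->q4 q5-a->q5 q5-b->q5

Count `a`s, saturating at 5: states q0 through q4 mean 0 through 4 `a`s seen; q5 means more than 4. Each `a` increments (capped at q5); other symbols loop. Accept from {q4, q5}.
With 6 states:
        a   b  
>  q0   q1  q0 
   q1   q2  q1 
   q2   q3  q2 
   q3   q4  q3 
 * q4   q5  q4 
 * q5   q5  q5 
(> = start, * = accepting)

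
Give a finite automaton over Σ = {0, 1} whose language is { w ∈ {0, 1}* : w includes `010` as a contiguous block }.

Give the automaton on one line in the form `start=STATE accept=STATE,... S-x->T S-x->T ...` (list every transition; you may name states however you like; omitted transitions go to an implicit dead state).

start=q0 accept=q3 q0-0->q1 q0-1->q0 q1-0->q1 q1-1->q2 q2-0->q3 q2-1->q0 q3-0->q3 q3-1->q3

States q0..q2 record the length of the longest prefix of `010` that matches the current input suffix. Reaching q3 means `010` has been seen, and we stay there forever. Accept from q3.
        0   1  
>  q0   q1  q0 
   q1   q1  q2 
   q2   q3  q0 
 * q3   q3  q3 
(> = start, * = accepting)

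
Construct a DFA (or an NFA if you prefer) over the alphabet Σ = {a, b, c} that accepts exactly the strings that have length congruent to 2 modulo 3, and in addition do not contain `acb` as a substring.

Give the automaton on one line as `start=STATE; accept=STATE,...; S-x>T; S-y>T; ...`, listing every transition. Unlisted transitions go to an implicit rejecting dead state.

start=q0; accept=q3,q4,q5; q0-a>q1; q0-b>q2; q0-c>q2; q1-a>q3; q1-b>q4; q1-c>q5; q2-a>q3; q2-b>q4; q2-c>q4; q3-a>q6; q3-b>q0; q3-c>q7; q4-a>q6; q4-b>q0; q4-c>q0; q5-a>q6; q5-b>q8; q5-c>q0; q6-a>q1; q6-b>q2; q6-c>q9; q7-a>q1; q7-b>q8; q7-c>q2; q8-a>q8; q8-b>q8; q8-c>q8; q9-a>q3; q9-b>q8; q9-c>q4

Build one automaton per condition and run them in lockstep. One (3 states) tracks the input length modulo 3; the other (4 states) tracks partial matches of the forbidden pattern `acb`. Each combined state is a pair, one component from each; accept when both components accept. Equivalent product states are then merged.
A 10-state machine:
        a   b   c  
>  q0   q1  q2  q2 
   q1   q3  q4  q5 
   q2   q3  q4  q4 
 * q3   q6  q0  q7 
 * q4   q6  q0  q0 
 * q5   q6  q8  q0 
   q6   q1  q2  q9 
   q7   q1  q8  q2 
   q8   q8  q8  q8 
   q9   q3  q8  q4 
(> = start, * = accepting)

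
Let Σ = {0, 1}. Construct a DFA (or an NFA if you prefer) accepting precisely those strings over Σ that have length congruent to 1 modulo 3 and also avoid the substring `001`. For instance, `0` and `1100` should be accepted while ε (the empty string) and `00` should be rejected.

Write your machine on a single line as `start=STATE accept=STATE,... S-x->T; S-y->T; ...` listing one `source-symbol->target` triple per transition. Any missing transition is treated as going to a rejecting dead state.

start=S0; accept=S1,S2,S9; S0-0->S1; S0-1->S2; S1-0->S3; S1-1->S4; S2-0->S5; S2-1->S4; S3-0->S6; S3-1->S7; S4-0->S8; S4-1->S0; S5-0->S6; S5-1->S0; S6-0->S9; S6-1->S7; S7-0->S7; S7-1->S7; S8-0->S9; S8-1->S2; S9-0->S3; S9-1->S7

Build one automaton per condition and run them in lockstep. One (3 states) tracks the input length modulo 3; the other (4 states) tracks partial matches of the forbidden pattern `001`. Each combined state is a pair, one component from each; accept when both components accept. Minimizing collapses redundant product states.
A 10-state machine:
        0   1  
>  S0   S1  S2 
 * S1   S3  S4 
 * S2   S5  S4 
   S3   S6  S7 
   S4   S8  S0 
   S5   S6  S0 
   S6   S9  S7 
   S7   S7  S7 
   S8   S9  S2 
 * S9   S3  S7 
(> = start, * = accepting)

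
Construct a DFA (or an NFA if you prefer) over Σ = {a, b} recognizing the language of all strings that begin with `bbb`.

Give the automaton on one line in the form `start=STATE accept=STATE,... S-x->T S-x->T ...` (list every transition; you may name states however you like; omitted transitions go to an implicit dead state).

Check the first 3 symbols one by one: S0 through S2 record how many have matched `bbb` so far; any wrong symbol goes to the dead state S4. After all 3 match we enter the accepting sink S3.
        a   b  
>  S0   S4  S1 
   S1   S4  S2 
   S2   S4  S3 
 * S3   S3  S3 
   S4   S4  S4 
(> = start, * = accepting)

start=S0 accept=S3 S0-a->S4 S0-b->S1 S1-a->S4 S1-b->S2 S2-a->S4 S2-b->S3 S3-a->S3 S3-b->S3 S4-a->S4 S4-b->S4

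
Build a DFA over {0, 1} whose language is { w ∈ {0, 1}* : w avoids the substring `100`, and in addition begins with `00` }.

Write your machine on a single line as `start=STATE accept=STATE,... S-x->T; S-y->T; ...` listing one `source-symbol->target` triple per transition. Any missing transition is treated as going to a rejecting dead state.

Build one automaton per condition and run them in lockstep. One (4 states) tracks partial matches of the forbidden pattern `100`; the other (4 states) tracks whether the input so far still matches the prefix `00`. Each combined state is a pair, one component from each; accept when both components accept. Minimizing collapses redundant product states.
6 states suffice.
        0   1  
>  q0   q1  q2 
   q1   q3  q2 
   q2   q2  q2 
 * q3   q3  q4 
 * q4   q5  q4 
 * q5   q2  q4 
(> = start, * = accepting)

start=q0; accept=q3,q4,q5; q0-0->q1; q0-1->q2; q1-0->q3; q1-1->q2; q2-0->q2; q2-1->q2; q3-0->q3; q3-1->q4; q4-0->q5; q4-1->q4; q5-0->q2; q5-1->q4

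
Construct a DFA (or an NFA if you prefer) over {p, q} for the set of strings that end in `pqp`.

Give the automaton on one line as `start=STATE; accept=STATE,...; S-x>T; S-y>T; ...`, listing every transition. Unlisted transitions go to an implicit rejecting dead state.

Remember how much of `pqp` the current input suffix matches. State A means no match yet; B means the last symbol is `p`; C means the last 2 symbols are `pq`; D means the last 3 symbols are `pqp`. Only D accepts. On a mismatch, fall back to the longest proper suffix that is still a prefix of `pqp`.
4 states suffice.
       p  q 
>  A   B  A 
   B   B  C 
   C   D  A 
 * D   B  C 
(> = start, * = accepting)

start=A; accept=D; A-p>B; A-q>A; B-p>B; B-q>C; C-p>D; C-q>A; D-p>B; D-q>C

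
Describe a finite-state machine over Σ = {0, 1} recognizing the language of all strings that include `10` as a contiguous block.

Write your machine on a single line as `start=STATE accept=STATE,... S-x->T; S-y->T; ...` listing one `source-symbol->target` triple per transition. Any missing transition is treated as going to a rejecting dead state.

start=S0; accept=S2; S0-0->S0; S0-1->S1; S1-0->S2; S1-1->S1; S2-0->S2; S2-1->S2

Track how much of `10` has been matched so far: state S0 is no progress, S2 is the absorbing accept state reached once `10` has occurred. Intermediate states record partial matches; on a mismatch, fall back to the longest reusable overlap.
A 3-state machine:
        0   1  
>  S0   S0  S1 
   S1   S2  S1 
 * S2   S2  S2 
(> = start, * = accepting)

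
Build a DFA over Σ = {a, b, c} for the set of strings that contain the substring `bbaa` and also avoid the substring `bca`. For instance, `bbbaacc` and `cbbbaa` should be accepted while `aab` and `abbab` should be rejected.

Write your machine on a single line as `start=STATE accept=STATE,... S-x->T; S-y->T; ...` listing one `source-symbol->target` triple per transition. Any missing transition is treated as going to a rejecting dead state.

start=q0; accept=q6,q8,q10; q0-a->q0; q0-b->q1; q0-c->q0; q1-a->q0; q1-b->q2; q1-c->q3; q2-a->q4; q2-b->q2; q2-c->q3; q3-a->q5; q3-b->q1; q3-c->q0; q4-a->q6; q4-b->q1; q4-c->q0; q5-a->q5; q5-b->q7; q5-c->q5; q6-a->q6; q6-b->q8; q6-c->q6; q7-a->q5; q7-b->q9; q7-c->q5; q8-a->q6; q8-b->q8; q8-c->q10; q9-a->q11; q9-b->q9; q9-c->q5; q10-a->q12; q10-b->q8; q10-c->q6; q11-a->q12; q11-b->q7; q11-c->q5; q12-a->q12; q12-b->q12; q12-c->q12

Build one automaton per condition and run them in lockstep. The first has 5 states tracking whether and how much of `bbaa` has been seen; the second has 4 states tracking partial matches of the forbidden pattern `bca`. A product state is a pair (one from each), accepting exactly when both do.
          a    b    c  
>  q0     q0   q1   q0 
   q1     q0   q2   q3 
   q2     q4   q2   q3 
   q3     q5   q1   q0 
   q4     q6   q1   q0 
   q5     q5   q7   q5 
 * q6     q6   q8   q6 
   q7     q5   q9   q5 
 * q8     q6   q8  q10 
   q9    q11   q9   q5 
 * q10   q12   q8   q6 
   q11   q12   q7   q5 
   q12   q12  q12  q12 
(> = start, * = accepting)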